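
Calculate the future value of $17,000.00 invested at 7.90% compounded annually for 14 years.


Compound interest formula: A = P(1 + r/n)^(nt)
A = $17,000.00 × (1 + 0.079/1)^(1 × 14)
Growth factor: (1 + 0.079/1)^14 = 2.899347
A = $17,000.00 × 2.899347
A = $49,288.90

A = P(1 + r/n)^(nt) = $49,288.90


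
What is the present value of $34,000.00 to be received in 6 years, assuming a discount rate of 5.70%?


Present value formula: PV = FV / (1 + r)^t
PV = $34,000.00 / (1 + 0.057)^6
PV = $34,000.00 / 1.3946008
PV = $24,379.74

PV = FV / (1 + r)^t = $24,379.74


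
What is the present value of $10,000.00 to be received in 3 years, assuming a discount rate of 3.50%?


Present value formula: PV = FV / (1 + r)^t
PV = $10,000.00 / (1 + 0.035)^3
PV = $10,000.00 / 1.108718
PV = $9,019.43

PV = FV / (1 + r)^t = $9,019.43


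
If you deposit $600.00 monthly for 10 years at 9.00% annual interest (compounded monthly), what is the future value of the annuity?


Future value of an ordinary annuity: FV = PMT × ((1 + r)^n − 1) / r
Monthly rate r = 0.09/12 = 0.0075, n = 120
FV = $600.00 × ((1 + 0.09/12)^120 − 1) / (0.09/12)
FV = $600.00 × 193.514277
FV = $116,108.57

FV = PMT × ((1+r)^n - 1)/r = $116,108.57


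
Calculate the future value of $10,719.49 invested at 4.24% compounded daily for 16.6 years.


Compound interest formula: A = P(1 + r/n)^(nt)
A = $10,719.49 × (1 + 0.0424/365)^(365 × 16.6)
Growth factor: (1 + 0.0424/365)^6059 = 2.021418
A = $10,719.49 × 2.021418
A = $21,668.57

A = P(1 + r/n)^(nt) = $21,668.57


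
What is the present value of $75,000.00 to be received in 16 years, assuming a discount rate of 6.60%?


Present value formula: PV = FV / (1 + r)^t
PV = $75,000.00 / (1 + 0.066)^16
PV = $75,000.00 / 2.780451
PV = $26,974.04

PV = FV / (1 + r)^t = $26,974.04


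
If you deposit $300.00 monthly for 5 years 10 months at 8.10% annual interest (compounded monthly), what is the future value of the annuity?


Future value of an ordinary annuity: FV = PMT × ((1 + r)^n − 1) / r
Monthly rate r = 0.081/12 = 0.00675, n = 70
FV = $300.00 × ((1 + 0.081/12)^70 − 1) / (0.081/12)
FV = $300.00 × 89.104412
FV = $26,731.32

FV = PMT × ((1+r)^n - 1)/r = $26,731.32


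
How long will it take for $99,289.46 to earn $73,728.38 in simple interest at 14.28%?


Rearrange the simple interest formula for t:
I = P × r × t  ⇒  t = I / (P × r)
t = $73,728.38 / ($99,289.46 × 0.1428)
t = 5.2

t = I/(P×r) = 5.2 years


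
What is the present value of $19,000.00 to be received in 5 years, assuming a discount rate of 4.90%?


Present value formula: PV = FV / (1 + r)^t
PV = $19,000.00 / (1 + 0.049)^5
PV = $19,000.00 / 1.270216
PV = $14,958.09

PV = FV / (1 + r)^t = $14,958.09


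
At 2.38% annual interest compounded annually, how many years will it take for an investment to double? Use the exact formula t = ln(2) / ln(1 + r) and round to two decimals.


Doubling condition: (1 + r)^t = 2
Take ln of both sides: t × ln(1 + r) = ln(2)
t = ln(2) / ln(1 + r)
t = 0.693147 / 0.023521
t = 29.47

t = ln(2) / ln(1 + r) = 29.47 years


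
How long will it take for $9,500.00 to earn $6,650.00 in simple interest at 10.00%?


Rearrange the simple interest formula for t:
I = P × r × t  ⇒  t = I / (P × r)
t = $6,650.00 / ($9,500.00 × 0.1)
t = 7

t = I/(P×r) = 7 years


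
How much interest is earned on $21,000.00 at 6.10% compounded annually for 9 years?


Compound interest earned = final amount − principal.
A = P(1 + r/n)^(nt) = $21,000.00 × (1 + 0.061/1)^(1 × 9) = $35,781.43
Interest = A − P = $35,781.43 − $21,000.00 = $14,781.43

Interest = A - P = $14,781.43


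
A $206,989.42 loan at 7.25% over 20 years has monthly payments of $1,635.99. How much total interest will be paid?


Total paid over the life of the loan = PMT × n.
Total paid = $1,635.99 × 240 = $392,637.60
Total interest = total paid − principal = $392,637.60 − $206,989.42 = $185,648.18

Total interest = (PMT × n) - PV = $185,648.18


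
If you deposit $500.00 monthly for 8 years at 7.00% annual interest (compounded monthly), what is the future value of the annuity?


Future value of an ordinary annuity: FV = PMT × ((1 + r)^n − 1) / r
Monthly rate r = 0.07/12 ≈ 0.00583333, n = 96
FV = $500.00 × ((1 + 0.07/12)^96 − 1) / (0.07/12)
FV = $500.00 × 128.198821
FV = $64,099.41

FV = PMT × ((1+r)^n - 1)/r = $64,099.41


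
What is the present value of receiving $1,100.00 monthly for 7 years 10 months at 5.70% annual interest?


Present value of an ordinary annuity: PV = PMT × (1 − (1 + r)^(−n)) / r
Monthly rate r = 0.057/12 = 0.00475, n = 94
PV = $1,100.00 × (1 − (1 + 0.057/12)^(−94)) / (0.057/12)
PV = $1,100.00 × 75.675682
PV = $83,243.25

PV = PMT × (1-(1+r)^(-n))/r = $83,243.25


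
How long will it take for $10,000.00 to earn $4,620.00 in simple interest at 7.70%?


Rearrange the simple interest formula for t:
I = P × r × t  ⇒  t = I / (P × r)
t = $4,620.00 / ($10,000.00 × 0.077)
t = 6

t = I/(P×r) = 6 years


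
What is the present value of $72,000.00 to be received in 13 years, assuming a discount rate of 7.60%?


Present value formula: PV = FV / (1 + r)^t
PV = $72,000.00 / (1 + 0.076)^13
PV = $72,000.00 / 2.5915496
PV = $27,782.61

PV = FV / (1 + r)^t = $27,782.61


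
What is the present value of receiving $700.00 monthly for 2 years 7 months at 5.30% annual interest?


Present value of an ordinary annuity: PV = PMT × (1 − (1 + r)^(−n)) / r
Monthly rate r = 0.053/12 ≈ 0.00441667, n = 31
PV = $700.00 × (1 − (1 + 0.053/12)^(−31)) / (0.053/12)
PV = $700.00 × 28.911888
PV = $20,238.32

PV = PMT × (1-(1+r)^(-n))/r = $20,238.32


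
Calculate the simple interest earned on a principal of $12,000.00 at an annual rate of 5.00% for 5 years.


Simple interest formula: I = P × r × t
I = $12,000.00 × 0.05 × 5
I = $3,000.00

I = P × r × t = $3,000.00


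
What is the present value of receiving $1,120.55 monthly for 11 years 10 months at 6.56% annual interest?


Present value of an ordinary annuity: PV = PMT × (1 − (1 + r)^(−n)) / r
Monthly rate r = 0.0656/12 ≈ 0.00546667, n = 142
PV = $1,120.55 × (1 − (1 + 0.0656/12)^(−142)) / (0.0656/12)
PV = $1,120.55 × 98.580300
PV = $110,464.16

PV = PMT × (1-(1+r)^(-n))/r = $110,464.16


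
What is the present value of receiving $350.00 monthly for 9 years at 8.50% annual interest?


Present value of an ordinary annuity: PV = PMT × (1 − (1 + r)^(−n)) / r
Monthly rate r = 0.085/12 ≈ 0.00708333, n = 108
PV = $350.00 × (1 − (1 + 0.085/12)^(−108)) / (0.085/12)
PV = $350.00 × 75.304875
PV = $26,356.71

PV = PMT × (1-(1+r)^(-n))/r = $26,356.71


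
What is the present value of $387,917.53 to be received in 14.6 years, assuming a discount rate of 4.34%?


Present value formula: PV = FV / (1 + r)^t
PV = $387,917.53 / (1 + 0.0434)^14.6
PV = $387,917.53 / 1.8594399
PV = $208,620.63

PV = FV / (1 + r)^t = $208,620.63


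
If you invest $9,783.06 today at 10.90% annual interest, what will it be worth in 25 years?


Future value formula: FV = PV × (1 + r)^t
FV = $9,783.06 × (1 + 0.109)^25
FV = $9,783.06 × 13.282770
FV = $129,946.14

FV = PV × (1 + r)^t = $129,946.14


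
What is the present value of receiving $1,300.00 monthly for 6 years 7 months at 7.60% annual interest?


Present value of an ordinary annuity: PV = PMT × (1 − (1 + r)^(−n)) / r
Monthly rate r = 0.076/12 ≈ 0.00633333, n = 79
PV = $1,300.00 × (1 − (1 + 0.076/12)^(−79)) / (0.076/12)
PV = $1,300.00 × 62.007490
PV = $80,609.74

PV = PMT × (1-(1+r)^(-n))/r = $80,609.74


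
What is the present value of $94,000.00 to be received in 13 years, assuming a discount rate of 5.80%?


Present value formula: PV = FV / (1 + r)^t
PV = $94,000.00 / (1 + 0.058)^13
PV = $94,000.00 / 2.08119934
PV = $45,166.26

PV = FV / (1 + r)^t = $45,166.26


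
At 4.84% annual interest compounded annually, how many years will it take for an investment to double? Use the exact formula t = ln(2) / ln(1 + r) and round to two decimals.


Doubling condition: (1 + r)^t = 2
Take ln of both sides: t × ln(1 + r) = ln(2)
t = ln(2) / ln(1 + r)
t = 0.693147 / 0.047265
t = 14.67

t = ln(2) / ln(1 + r) = 14.67 years


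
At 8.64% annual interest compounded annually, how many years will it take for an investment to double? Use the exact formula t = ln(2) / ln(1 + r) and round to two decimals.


Doubling condition: (1 + r)^t = 2
Take ln of both sides: t × ln(1 + r) = ln(2)
t = ln(2) / ln(1 + r)
t = 0.693147 / 0.082869
t = 8.36

t = ln(2) / ln(1 + r) = 8.36 years


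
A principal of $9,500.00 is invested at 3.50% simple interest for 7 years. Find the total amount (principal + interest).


Total amount formula: A = P(1 + rt) = P + P·r·t
Interest: I = P × r × t = $9,500.00 × 0.035 × 7 = $2,327.50
A = P + I = $9,500.00 + $2,327.50 = $11,827.50

A = P + I = P(1 + rt) = $11,827.50


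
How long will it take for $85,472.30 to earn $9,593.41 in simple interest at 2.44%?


Rearrange the simple interest formula for t:
I = P × r × t  ⇒  t = I / (P × r)
t = $9,593.41 / ($85,472.30 × 0.0244)
t = 4.6

t = I/(P×r) = 4.6 years


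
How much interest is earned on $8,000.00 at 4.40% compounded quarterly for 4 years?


Compound interest earned = final amount − principal.
A = P(1 + r/n)^(nt) = $8,000.00 × (1 + 0.044/4)^(4 × 4) = $9,530.34
Interest = A − P = $9,530.34 − $8,000.00 = $1,530.34

Interest = A - P = $1,530.34


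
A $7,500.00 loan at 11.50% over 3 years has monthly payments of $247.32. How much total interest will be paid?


Total paid over the life of the loan = PMT × n.
Total paid = $247.32 × 36 = $8,903.52
Total interest = total paid − principal = $8,903.52 − $7,500.00 = $1,403.52

Total interest = (PMT × n) - PV = $1,403.52


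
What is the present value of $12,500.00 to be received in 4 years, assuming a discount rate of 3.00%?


Present value formula: PV = FV / (1 + r)^t
PV = $12,500.00 / (1 + 0.03)^4
PV = $12,500.00 / 1.125509
PV = $11,106.09

PV = FV / (1 + r)^t = $11,106.09


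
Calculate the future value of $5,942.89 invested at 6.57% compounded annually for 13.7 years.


Compound interest formula: A = P(1 + r/n)^(nt)
A = $5,942.89 × (1 + 0.0657/1)^(1 × 13.7)
Growth factor: (1 + 0.0657/1)^13.7 = 2.391107
A = $5,942.89 × 2.391107
A = $14,210.09

A = P(1 + r/n)^(nt) = $14,210.09


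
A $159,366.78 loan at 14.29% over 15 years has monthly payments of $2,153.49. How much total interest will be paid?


Total paid over the life of the loan = PMT × n.
Total paid = $2,153.49 × 180 = $387,628.20
Total interest = total paid − principal = $387,628.20 − $159,366.78 = $228,261.42

Total interest = (PMT × n) - PV = $228,261.42


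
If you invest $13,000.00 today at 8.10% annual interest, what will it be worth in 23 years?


Future value formula: FV = PV × (1 + r)^t
FV = $13,000.00 × (1 + 0.081)^23
FV = $13,000.00 × 5.997786
FV = $77,971.22

FV = PV × (1 + r)^t = $77,971.22


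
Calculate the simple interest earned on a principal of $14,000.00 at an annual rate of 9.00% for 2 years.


Simple interest formula: I = P × r × t
I = $14,000.00 × 0.09 × 2
I = $2,520.00

I = P × r × t = $2,520.00


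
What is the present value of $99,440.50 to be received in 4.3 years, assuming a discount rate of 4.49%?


Present value formula: PV = FV / (1 + r)^t
PV = $99,440.50 / (1 + 0.0449)^4.3
PV = $99,440.50 / 1.2078732
PV = $82,326.94

PV = FV / (1 + r)^t = $82,326.94


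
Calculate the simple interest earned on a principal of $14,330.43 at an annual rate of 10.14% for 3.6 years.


Simple interest formula: I = P × r × t
I = $14,330.43 × 0.1014 × 3.6
I = $5,231.18

I = P × r × t = $5,231.18


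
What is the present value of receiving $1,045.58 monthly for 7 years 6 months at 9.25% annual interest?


Present value of an ordinary annuity: PV = PMT × (1 − (1 + r)^(−n)) / r
Monthly rate r = 0.0925/12 ≈ 0.00770833, n = 90
PV = $1,045.58 × (1 − (1 + 0.0925/12)^(−90)) / (0.0925/12)
PV = $1,045.58 × 64.731278
PV = $67,681.73

PV = PMT × (1-(1+r)^(-n))/r = $67,681.73


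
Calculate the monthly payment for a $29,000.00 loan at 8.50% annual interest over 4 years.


Loan payment formula: PMT = PV × r / (1 − (1 + r)^(−n))
Monthly rate r = 0.085/12 ≈ 0.00708333, n = 48 months
Denominator: 1 − (1 + 0.085/12)^(−48) = 0.287376
PMT = $29,000.00 × (0.085/12) / 0.287376
PMT = $714.80 per month

PMT = PV × r / (1-(1+r)^(-n)) = $714.80/month


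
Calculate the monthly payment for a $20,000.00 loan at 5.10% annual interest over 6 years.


Loan payment formula: PMT = PV × r / (1 − (1 + r)^(−n))
Monthly rate r = 0.051/12 = 0.00425, n = 72 months
Denominator: 1 − (1 + 0.051/12)^(−72) = 0.263136
PMT = $20,000.00 × (0.051/12) / 0.263136
PMT = $323.03 per month

PMT = PV × r / (1-(1+r)^(-n)) = $323.03/month


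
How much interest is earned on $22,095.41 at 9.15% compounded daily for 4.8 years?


Compound interest earned = final amount − principal.
A = P(1 + r/n)^(nt) = $22,095.41 × (1 + 0.0915/365)^(365 × 4.8) = $34,278.38
Interest = A − P = $34,278.38 − $22,095.41 = $12,182.97

Interest = A - P = $12,182.97


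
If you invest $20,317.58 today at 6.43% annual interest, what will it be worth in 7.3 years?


Future value formula: FV = PV × (1 + r)^t
FV = $20,317.58 × (1 + 0.0643)^7.3
FV = $20,317.58 × 1.5760415
FV = $32,021.35

FV = PV × (1 + r)^t = $32,021.35


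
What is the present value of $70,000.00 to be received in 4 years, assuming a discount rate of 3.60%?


Present value formula: PV = FV / (1 + r)^t
PV = $70,000.00 / (1 + 0.036)^4
PV = $70,000.00 / 1.1519643
PV = $60,765.77

PV = FV / (1 + r)^t = $60,765.77


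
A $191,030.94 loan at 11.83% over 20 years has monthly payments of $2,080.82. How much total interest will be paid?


Total paid over the life of the loan = PMT × n.
Total paid = $2,080.82 × 240 = $499,396.80
Total interest = total paid − principal = $499,396.80 − $191,030.94 = $308,365.86

Total interest = (PMT × n) - PV = $308,365.86


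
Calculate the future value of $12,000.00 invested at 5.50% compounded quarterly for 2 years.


Compound interest formula: A = P(1 + r/n)^(nt)
A = $12,000.00 × (1 + 0.055/4)^(4 × 2)
Growth factor: (1 + 0.055/4)^8 = 1.115442
A = $12,000.00 × 1.115442
A = $13,385.30

A = P(1 + r/n)^(nt) = $13,385.30


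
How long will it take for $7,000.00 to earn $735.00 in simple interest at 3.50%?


Rearrange the simple interest formula for t:
I = P × r × t  ⇒  t = I / (P × r)
t = $735.00 / ($7,000.00 × 0.035)
t = 3

t = I/(P×r) = 3 years


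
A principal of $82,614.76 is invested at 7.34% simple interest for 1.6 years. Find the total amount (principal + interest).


Total amount formula: A = P(1 + rt) = P + P·r·t
Interest: I = P × r × t = $82,614.76 × 0.0734 × 1.6 = $9,702.28
A = P + I = $82,614.76 + $9,702.28 = $92,317.04

A = P + I = P(1 + rt) = $92,317.04


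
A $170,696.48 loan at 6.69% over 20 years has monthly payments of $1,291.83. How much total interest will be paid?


Total paid over the life of the loan = PMT × n.
Total paid = $1,291.83 × 240 = $310,039.20
Total interest = total paid − principal = $310,039.20 − $170,696.48 = $139,342.72

Total interest = (PMT × n) - PV = $139,342.72


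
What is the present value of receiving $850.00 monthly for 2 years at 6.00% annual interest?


Present value of an ordinary annuity: PV = PMT × (1 − (1 + r)^(−n)) / r
Monthly rate r = 0.06/12 = 0.005, n = 24
PV = $850.00 × (1 − (1 + 0.06/12)^(−24)) / (0.06/12)
PV = $850.00 × 22.562866
PV = $19,178.44

PV = PMT × (1-(1+r)^(-n))/r = $19,178.44


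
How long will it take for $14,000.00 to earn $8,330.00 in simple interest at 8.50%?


Rearrange the simple interest formula for t:
I = P × r × t  ⇒  t = I / (P × r)
t = $8,330.00 / ($14,000.00 × 0.085)
t = 7

t = I/(P×r) = 7 years


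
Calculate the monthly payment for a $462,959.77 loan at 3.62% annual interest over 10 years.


Loan payment formula: PMT = PV × r / (1 − (1 + r)^(−n))
Monthly rate r = 0.0362/12 ≈ 0.00301667, n = 120 months
Denominator: 1 − (1 + 0.0362/12)^(−120) = 0.303338
PMT = $462,959.77 × (0.0362/12) / 0.303338
PMT = $4,604.09 per month

PMT = PV × r / (1-(1+r)^(-n)) = $4,604.09/month


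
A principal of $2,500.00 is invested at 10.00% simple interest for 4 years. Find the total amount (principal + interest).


Total amount formula: A = P(1 + rt) = P + P·r·t
Interest: I = P × r × t = $2,500.00 × 0.1 × 4 = $1,000.00
A = P + I = $2,500.00 + $1,000.00 = $3,500.00

A = P + I = P(1 + rt) = $3,500.00


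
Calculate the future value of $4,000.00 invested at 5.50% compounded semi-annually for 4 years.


Compound interest formula: A = P(1 + r/n)^(nt)
A = $4,000.00 × (1 + 0.055/2)^(2 × 4)
Growth factor: (1 + 0.055/2)^8 = 1.242381
A = $4,000.00 × 1.242381
A = $4,969.52

A = P(1 + r/n)^(nt) = $4,969.52


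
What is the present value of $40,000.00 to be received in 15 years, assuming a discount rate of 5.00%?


Present value formula: PV = FV / (1 + r)^t
PV = $40,000.00 / (1 + 0.05)^15
PV = $40,000.00 / 2.0789282
PV = $19,240.68

PV = FV / (1 + r)^t = $19,240.68


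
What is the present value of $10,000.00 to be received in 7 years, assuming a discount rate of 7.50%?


Present value formula: PV = FV / (1 + r)^t
PV = $10,000.00 / (1 + 0.075)^7
PV = $10,000.00 / 1.659049
PV = $6,027.55

PV = FV / (1 + r)^t = $6,027.55


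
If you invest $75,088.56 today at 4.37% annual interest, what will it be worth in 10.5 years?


Future value formula: FV = PV × (1 + r)^t
FV = $75,088.56 × (1 + 0.0437)^10.5
FV = $75,088.56 × 1.56691225
FV = $117,657.18

FV = PV × (1 + r)^t = $117,657.18


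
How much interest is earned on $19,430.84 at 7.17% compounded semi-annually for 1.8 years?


Compound interest earned = final amount − principal.
A = P(1 + r/n)^(nt) = $19,430.84 × (1 + 0.0717/2)^(2 × 1.8) = $22,057.70
Interest = A − P = $22,057.70 − $19,430.84 = $2,626.86

Interest = A - P = $2,626.86


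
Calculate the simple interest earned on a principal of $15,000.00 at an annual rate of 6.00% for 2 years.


Simple interest formula: I = P × r × t
I = $15,000.00 × 0.06 × 2
I = $1,800.00

I = P × r × t = $1,800.00


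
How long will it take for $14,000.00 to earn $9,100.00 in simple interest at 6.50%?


Rearrange the simple interest formula for t:
I = P × r × t  ⇒  t = I / (P × r)
t = $9,100.00 / ($14,000.00 × 0.065)
t = 10

t = I/(P×r) = 10 years


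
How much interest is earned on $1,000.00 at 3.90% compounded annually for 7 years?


Compound interest earned = final amount − principal.
A = P(1 + r/n)^(nt) = $1,000.00 × (1 + 0.039/1)^(1 × 7) = $1,307.10
Interest = A − P = $1,307.10 − $1,000.00 = $307.10

Interest = A - P = $307.10


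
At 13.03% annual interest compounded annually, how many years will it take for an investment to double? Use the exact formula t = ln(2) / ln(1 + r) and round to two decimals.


Doubling condition: (1 + r)^t = 2
Take ln of both sides: t × ln(1 + r) = ln(2)
t = ln(2) / ln(1 + r)
t = 0.693147 / 0.122483
t = 5.66

t = ln(2) / ln(1 + r) = 5.66 years


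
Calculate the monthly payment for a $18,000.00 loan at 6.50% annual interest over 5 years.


Loan payment formula: PMT = PV × r / (1 − (1 + r)^(−n))
Monthly rate r = 0.065/12 ≈ 0.00541667, n = 60 months
Denominator: 1 − (1 + 0.065/12)^(−60) = 0.276839
PMT = $18,000.00 × (0.065/12) / 0.276839
PMT = $352.19 per month

PMT = PV × r / (1-(1+r)^(-n)) = $352.19/month


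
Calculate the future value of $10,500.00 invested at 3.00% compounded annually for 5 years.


Compound interest formula: A = P(1 + r/n)^(nt)
A = $10,500.00 × (1 + 0.03/1)^(1 × 5)
Growth factor: (1 + 0.03/1)^5 = 1.159274
A = $10,500.00 × 1.159274
A = $12,172.38

A = P(1 + r/n)^(nt) = $12,172.38


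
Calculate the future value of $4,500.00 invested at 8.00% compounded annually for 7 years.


Compound interest formula: A = P(1 + r/n)^(nt)
A = $4,500.00 × (1 + 0.08/1)^(1 × 7)
Growth factor: (1 + 0.08/1)^7 = 1.713824
A = $4,500.00 × 1.713824
A = $7,712.21

A = P(1 + r/n)^(nt) = $7,712.21


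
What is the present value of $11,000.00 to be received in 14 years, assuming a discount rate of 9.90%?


Present value formula: PV = FV / (1 + r)^t
PV = $11,000.00 / (1 + 0.099)^14
PV = $11,000.00 / 3.749451
PV = $2,933.76

PV = FV / (1 + r)^t = $2,933.76


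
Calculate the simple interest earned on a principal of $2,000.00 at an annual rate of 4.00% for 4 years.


Simple interest formula: I = P × r × t
I = $2,000.00 × 0.04 × 4
I = $320.00

I = P × r × t = $320.00


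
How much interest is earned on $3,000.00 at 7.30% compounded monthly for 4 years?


Compound interest earned = final amount − principal.
A = P(1 + r/n)^(nt) = $3,000.00 × (1 + 0.073/12)^(12 × 4) = $4,013.76
Interest = A − P = $4,013.76 − $3,000.00 = $1,013.76

Interest = A - P = $1,013.76


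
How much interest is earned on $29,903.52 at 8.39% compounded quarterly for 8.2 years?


Compound interest earned = final amount − principal.
A = P(1 + r/n)^(nt) = $29,903.52 × (1 + 0.0839/4)^(4 × 8.2) = $59,076.92
Interest = A − P = $59,076.92 − $29,903.52 = $29,173.40

Interest = A - P = $29,173.40


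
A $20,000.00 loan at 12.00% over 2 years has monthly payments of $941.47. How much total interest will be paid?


Total paid over the life of the loan = PMT × n.
Total paid = $941.47 × 24 = $22,595.28
Total interest = total paid − principal = $22,595.28 − $20,000.00 = $2,595.28

Total interest = (PMT × n) - PV = $2,595.28


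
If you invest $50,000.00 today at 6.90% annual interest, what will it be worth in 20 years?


Future value formula: FV = PV × (1 + r)^t
FV = $50,000.00 × (1 + 0.069)^20
FV = $50,000.00 × 3.79799251
FV = $189,899.63

FV = PV × (1 + r)^t = $189,899.63


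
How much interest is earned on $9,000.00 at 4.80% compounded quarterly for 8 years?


Compound interest earned = final amount − principal.
A = P(1 + r/n)^(nt) = $9,000.00 × (1 + 0.048/4)^(4 × 8) = $13,183.14
Interest = A − P = $13,183.14 − $9,000.00 = $4,183.14

Interest = A - P = $4,183.14


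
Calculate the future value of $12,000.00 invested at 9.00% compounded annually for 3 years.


Compound interest formula: A = P(1 + r/n)^(nt)
A = $12,000.00 × (1 + 0.09/1)^(1 × 3)
Growth factor: (1 + 0.09/1)^3 = 1.295029
A = $12,000.00 × 1.295029
A = $15,540.35

A = P(1 + r/n)^(nt) = $15,540.35


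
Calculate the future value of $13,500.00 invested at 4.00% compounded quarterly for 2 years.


Compound interest formula: A = P(1 + r/n)^(nt)
A = $13,500.00 × (1 + 0.04/4)^(4 × 2)
Growth factor: (1 + 0.04/4)^8 = 1.082857
A = $13,500.00 × 1.082857
A = $14,618.57

A = P(1 + r/n)^(nt) = $14,618.57


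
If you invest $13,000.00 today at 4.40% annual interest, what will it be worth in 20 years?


Future value formula: FV = PV × (1 + r)^t
FV = $13,000.00 × (1 + 0.044)^20
FV = $13,000.00 × 2.365974
FV = $30,757.66

FV = PV × (1 + r)^t = $30,757.66


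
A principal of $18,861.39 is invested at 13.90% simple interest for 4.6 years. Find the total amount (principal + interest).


Total amount formula: A = P(1 + rt) = P + P·r·t
Interest: I = P × r × t = $18,861.39 × 0.139 × 4.6 = $12,059.97
A = P + I = $18,861.39 + $12,059.97 = $30,921.36

A = P + I = P(1 + rt) = $30,921.36


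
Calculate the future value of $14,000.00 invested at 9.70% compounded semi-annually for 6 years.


Compound interest formula: A = P(1 + r/n)^(nt)
A = $14,000.00 × (1 + 0.097/2)^(2 × 6)
Growth factor: (1 + 0.097/2)^12 = 1.765311
A = $14,000.00 × 1.765311
A = $24,714.35

A = P(1 + r/n)^(nt) = $24,714.35


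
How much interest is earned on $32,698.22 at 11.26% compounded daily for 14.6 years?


Compound interest earned = final amount − principal.
A = P(1 + r/n)^(nt) = $32,698.22 × (1 + 0.1126/365)^(365 × 14.6) = $169,190.81
Interest = A − P = $169,190.81 − $32,698.22 = $136,492.59

Interest = A - P = $136,492.59


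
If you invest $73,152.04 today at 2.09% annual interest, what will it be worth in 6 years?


Future value formula: FV = PV × (1 + r)^t
FV = $73,152.04 × (1 + 0.0209)^6
FV = $73,152.04 × 1.1321376
FV = $82,818.18

FV = PV × (1 + r)^t = $82,818.18


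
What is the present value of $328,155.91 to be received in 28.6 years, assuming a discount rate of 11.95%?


Present value formula: PV = FV / (1 + r)^t
PV = $328,155.91 / (1 + 0.1195)^28.6
PV = $328,155.91 / 25.239991
PV = $13,001.43

PV = FV / (1 + r)^t = $13,001.43


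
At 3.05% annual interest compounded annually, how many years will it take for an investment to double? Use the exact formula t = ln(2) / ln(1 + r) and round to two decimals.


Doubling condition: (1 + r)^t = 2
Take ln of both sides: t × ln(1 + r) = ln(2)
t = ln(2) / ln(1 + r)
t = 0.693147 / 0.030044
t = 23.07

t = ln(2) / ln(1 + r) = 23.07 years


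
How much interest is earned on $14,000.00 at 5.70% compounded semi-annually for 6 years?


Compound interest earned = final amount − principal.
A = P(1 + r/n)^(nt) = $14,000.00 × (1 + 0.057/2)^(2 × 6) = $19,614.61
Interest = A − P = $19,614.61 − $14,000.00 = $5,614.61

Interest = A - P = $5,614.61


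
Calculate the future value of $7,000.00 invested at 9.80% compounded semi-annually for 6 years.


Compound interest formula: A = P(1 + r/n)^(nt)
A = $7,000.00 × (1 + 0.098/2)^(2 × 6)
Growth factor: (1 + 0.098/2)^12 = 1.7754394
A = $7,000.00 × 1.7754394
A = $12,428.08

A = P(1 + r/n)^(nt) = $12,428.08


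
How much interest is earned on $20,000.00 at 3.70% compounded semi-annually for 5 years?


Compound interest earned = final amount − principal.
A = P(1 + r/n)^(nt) = $20,000.00 × (1 + 0.037/2)^(2 × 5) = $24,023.72
Interest = A − P = $24,023.72 − $20,000.00 = $4,023.72

Interest = A - P = $4,023.72


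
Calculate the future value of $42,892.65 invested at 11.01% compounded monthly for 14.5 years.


Compound interest formula: A = P(1 + r/n)^(nt)
A = $42,892.65 × (1 + 0.1101/12)^(12 × 14.5)
Growth factor: (1 + 0.1101/12)^174 = 4.8996843
A = $42,892.65 × 4.8996843
A = $210,160.44

A = P(1 + r/n)^(nt) = $210,160.44


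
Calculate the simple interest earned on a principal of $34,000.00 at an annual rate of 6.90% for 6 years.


Simple interest formula: I = P × r × t
I = $34,000.00 × 0.069 × 6
I = $14,076.00

I = P × r × t = $14,076.00


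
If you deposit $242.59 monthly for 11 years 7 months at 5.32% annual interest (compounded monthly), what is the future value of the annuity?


Future value of an ordinary annuity: FV = PMT × ((1 + r)^n − 1) / r
Monthly rate r = 0.0532/12 ≈ 0.00443333, n = 139
FV = $242.59 × ((1 + 0.0532/12)^139 − 1) / (0.0532/12)
FV = $242.59 × 191.598203
FV = $46,479.81

FV = PMT × ((1+r)^n - 1)/r = $46,479.81


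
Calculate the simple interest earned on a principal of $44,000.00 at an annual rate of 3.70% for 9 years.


Simple interest formula: I = P × r × t
I = $44,000.00 × 0.037 × 9
I = $14,652.00

I = P × r × t = $14,652.00


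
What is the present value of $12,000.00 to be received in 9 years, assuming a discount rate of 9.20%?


Present value formula: PV = FV / (1 + r)^t
PV = $12,000.00 / (1 + 0.092)^9
PV = $12,000.00 / 2.208024
PV = $5,434.72

PV = FV / (1 + r)^t = $5,434.72


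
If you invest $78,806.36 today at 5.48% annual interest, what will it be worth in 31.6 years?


Future value formula: FV = PV × (1 + r)^t
FV = $78,806.36 × (1 + 0.0548)^31.6
FV = $78,806.36 × 5.3972909
FV = $425,340.85

FV = PV × (1 + r)^t = $425,340.85


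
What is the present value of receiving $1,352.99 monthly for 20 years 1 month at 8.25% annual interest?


Present value of an ordinary annuity: PV = PMT × (1 − (1 + r)^(−n)) / r
Monthly rate r = 0.0825/12 = 0.006875, n = 241
PV = $1,352.99 × (1 − (1 + 0.0825/12)^(−241)) / (0.0825/12)
PV = $1,352.99 × 117.553667
PV = $159,048.94

PV = PMT × (1-(1+r)^(-n))/r = $159,048.94


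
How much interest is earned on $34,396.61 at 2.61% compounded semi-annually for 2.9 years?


Compound interest earned = final amount − principal.
A = P(1 + r/n)^(nt) = $34,396.61 × (1 + 0.0261/2)^(2 × 2.9) = $37,082.99
Interest = A − P = $37,082.99 − $34,396.61 = $2,686.38

Interest = A - P = $2,686.38


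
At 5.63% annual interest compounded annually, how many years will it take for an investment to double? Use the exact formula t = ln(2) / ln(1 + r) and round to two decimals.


Doubling condition: (1 + r)^t = 2
Take ln of both sides: t × ln(1 + r) = ln(2)
t = ln(2) / ln(1 + r)
t = 0.693147 / 0.054772
t = 12.66

t = ln(2) / ln(1 + r) = 12.66 years


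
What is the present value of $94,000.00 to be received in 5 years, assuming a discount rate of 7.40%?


Present value formula: PV = FV / (1 + r)^t
PV = $94,000.00 / (1 + 0.074)^5
PV = $94,000.00 / 1.42896439
PV = $65,781.91

PV = FV / (1 + r)^t = $65,781.91


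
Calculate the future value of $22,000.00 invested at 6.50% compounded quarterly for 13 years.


Compound interest formula: A = P(1 + r/n)^(nt)
A = $22,000.00 × (1 + 0.065/4)^(4 × 13)
Growth factor: (1 + 0.065/4)^52 = 2.3122194
A = $22,000.00 × 2.3122194
A = $50,868.83

A = P(1 + r/n)^(nt) = $50,868.83


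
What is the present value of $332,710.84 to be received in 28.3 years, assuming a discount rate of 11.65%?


Present value formula: PV = FV / (1 + r)^t
PV = $332,710.84 / (1 + 0.1165)^28.3
PV = $332,710.84 / 22.615281
PV = $14,711.77

PV = FV / (1 + r)^t = $14,711.77


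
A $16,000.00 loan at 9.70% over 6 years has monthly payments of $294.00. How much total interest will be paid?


Total paid over the life of the loan = PMT × n.
Total paid = $294.00 × 72 = $21,168.00
Total interest = total paid − principal = $21,168.00 − $16,000.00 = $5,168.00

Total interest = (PMT × n) - PV = $5,168.00


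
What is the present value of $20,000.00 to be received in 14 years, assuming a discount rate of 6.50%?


Present value formula: PV = FV / (1 + r)^t
PV = $20,000.00 / (1 + 0.065)^14
PV = $20,000.00 / 2.4148742
PV = $8,282.00

PV = FV / (1 + r)^t = $8,282.00


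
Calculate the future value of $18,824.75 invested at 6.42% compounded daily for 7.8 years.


Compound interest formula: A = P(1 + r/n)^(nt)
A = $18,824.75 × (1 + 0.0642/365)^(365 × 7.8)
Growth factor: (1 + 0.0642/365)^2847 = 1.649902
A = $18,824.75 × 1.649902
A = $31,058.99

A = P(1 + r/n)^(nt) = $31,058.99


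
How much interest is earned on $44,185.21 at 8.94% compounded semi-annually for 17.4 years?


Compound interest earned = final amount − principal.
A = P(1 + r/n)^(nt) = $44,185.21 × (1 + 0.0894/2)^(2 × 17.4) = $202,387.84
Interest = A − P = $202,387.84 − $44,185.21 = $158,202.63

Interest = A - P = $158,202.63


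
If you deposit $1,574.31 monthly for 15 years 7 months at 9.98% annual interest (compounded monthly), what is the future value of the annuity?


Future value of an ordinary annuity: FV = PMT × ((1 + r)^n − 1) / r
Monthly rate r = 0.0998/12 ≈ 0.00831667, n = 187
FV = $1,574.31 × ((1 + 0.0998/12)^187 − 1) / (0.0998/12)
FV = $1,574.31 × 445.581177
FV = $701,482.90

FV = PMT × ((1+r)^n - 1)/r = $701,482.90


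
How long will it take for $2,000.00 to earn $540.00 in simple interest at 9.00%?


Rearrange the simple interest formula for t:
I = P × r × t  ⇒  t = I / (P × r)
t = $540.00 / ($2,000.00 × 0.09)
t = 3

t = I/(P×r) = 3 years


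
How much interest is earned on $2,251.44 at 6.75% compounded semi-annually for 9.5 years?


Compound interest earned = final amount − principal.
A = P(1 + r/n)^(nt) = $2,251.44 × (1 + 0.0675/2)^(2 × 9.5) = $4,230.15
Interest = A − P = $4,230.15 − $2,251.44 = $1,978.71

Interest = A - P = $1,978.71


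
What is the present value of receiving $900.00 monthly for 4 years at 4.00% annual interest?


Present value of an ordinary annuity: PV = PMT × (1 − (1 + r)^(−n)) / r
Monthly rate r = 0.04/12 ≈ 0.00333333, n = 48
PV = $900.00 × (1 − (1 + 0.04/12)^(−48)) / (0.04/12)
PV = $900.00 × 44.288834
PV = $39,859.95

PV = PMT × (1-(1+r)^(-n))/r = $39,859.95


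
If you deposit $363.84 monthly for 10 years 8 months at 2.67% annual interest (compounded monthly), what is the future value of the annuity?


Future value of an ordinary annuity: FV = PMT × ((1 + r)^n − 1) / r
Monthly rate r = 0.0267/12 = 0.002225, n = 128
FV = $363.84 × ((1 + 0.0267/12)^128 − 1) / (0.0267/12)
FV = $363.84 × 147.899126
FV = $53,811.62

FV = PMT × ((1+r)^n - 1)/r = $53,811.62


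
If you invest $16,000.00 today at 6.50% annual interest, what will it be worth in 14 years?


Future value formula: FV = PV × (1 + r)^t
FV = $16,000.00 × (1 + 0.065)^14
FV = $16,000.00 × 2.4148742
FV = $38,637.99

FV = PV × (1 + r)^t = $38,637.99


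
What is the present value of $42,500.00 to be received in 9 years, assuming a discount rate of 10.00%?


Present value formula: PV = FV / (1 + r)^t
PV = $42,500.00 / (1 + 0.1)^9
PV = $42,500.00 / 2.357948
PV = $18,024.15

PV = FV / (1 + r)^t = $18,024.15


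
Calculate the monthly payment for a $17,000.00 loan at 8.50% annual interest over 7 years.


Loan payment formula: PMT = PV × r / (1 − (1 + r)^(−n))
Monthly rate r = 0.085/12 ≈ 0.00708333, n = 84 months
Denominator: 1 − (1 + 0.085/12)^(−84) = 0.447279
PMT = $17,000.00 × (0.085/12) / 0.447279
PMT = $269.22 per month

PMT = PV × r / (1-(1+r)^(-n)) = $269.22/month


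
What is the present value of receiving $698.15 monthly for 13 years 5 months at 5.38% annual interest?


Present value of an ordinary annuity: PV = PMT × (1 − (1 + r)^(−n)) / r
Monthly rate r = 0.0538/12 ≈ 0.00448333, n = 161
PV = $698.15 × (1 − (1 + 0.0538/12)^(−161)) / (0.0538/12)
PV = $698.15 × 114.501133
PV = $79,938.97

PV = PMT × (1-(1+r)^(-n))/r = $79,938.97


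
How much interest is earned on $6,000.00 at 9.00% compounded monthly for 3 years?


Compound interest earned = final amount − principal.
A = P(1 + r/n)^(nt) = $6,000.00 × (1 + 0.09/12)^(12 × 3) = $7,851.87
Interest = A − P = $7,851.87 − $6,000.00 = $1,851.87

Interest = A - P = $1,851.87


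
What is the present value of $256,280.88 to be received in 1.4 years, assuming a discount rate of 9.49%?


Present value formula: PV = FV / (1 + r)^t
PV = $256,280.88 / (1 + 0.0949)^1.4
PV = $256,280.88 / 1.13533555
PV = $225,731.40

PV = FV / (1 + r)^t = $225,731.40


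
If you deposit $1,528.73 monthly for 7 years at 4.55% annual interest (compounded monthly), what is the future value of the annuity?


Future value of an ordinary annuity: FV = PMT × ((1 + r)^n − 1) / r
Monthly rate r = 0.0455/12 ≈ 0.00379167, n = 84
FV = $1,528.73 × ((1 + 0.0455/12)^84 − 1) / (0.0455/12)
FV = $1,528.73 × 98.699517
FV = $150,884.91

FV = PMT × ((1+r)^n - 1)/r = $150,884.91


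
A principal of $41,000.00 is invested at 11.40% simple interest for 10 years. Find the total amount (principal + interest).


Total amount formula: A = P(1 + rt) = P + P·r·t
Interest: I = P × r × t = $41,000.00 × 0.114 × 10 = $46,740.00
A = P + I = $41,000.00 + $46,740.00 = $87,740.00

A = P + I = P(1 + rt) = $87,740.00


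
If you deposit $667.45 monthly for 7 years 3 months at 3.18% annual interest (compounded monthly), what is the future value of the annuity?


Future value of an ordinary annuity: FV = PMT × ((1 + r)^n − 1) / r
Monthly rate r = 0.0318/12 = 0.00265, n = 87
FV = $667.45 × ((1 + 0.0318/12)^87 − 1) / (0.0318/12)
FV = $667.45 × 97.701313
FV = $65,210.74

FV = PMT × ((1+r)^n - 1)/r = $65,210.74


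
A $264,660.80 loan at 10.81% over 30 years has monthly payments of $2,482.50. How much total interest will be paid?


Total paid over the life of the loan = PMT × n.
Total paid = $2,482.50 × 360 = $893,700.00
Total interest = total paid − principal = $893,700.00 − $264,660.80 = $629,039.20

Total interest = (PMT × n) - PV = $629,039.20


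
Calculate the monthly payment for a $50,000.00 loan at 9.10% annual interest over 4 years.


Loan payment formula: PMT = PV × r / (1 − (1 + r)^(−n))
Monthly rate r = 0.091/12 ≈ 0.00758333, n = 48 months
Denominator: 1 − (1 + 0.091/12)^(−48) = 0.304154
PMT = $50,000.00 × (0.091/12) / 0.304154
PMT = $1,246.63 per month

PMT = PV × r / (1-(1+r)^(-n)) = $1,246.63/month


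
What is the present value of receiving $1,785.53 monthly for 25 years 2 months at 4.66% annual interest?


Present value of an ordinary annuity: PV = PMT × (1 − (1 + r)^(−n)) / r
Monthly rate r = 0.0466/12 ≈ 0.00388333, n = 302
PV = $1,785.53 × (1 − (1 + 0.0466/12)^(−302)) / (0.0466/12)
PV = $1,785.53 × 177.627498
PV = $317,159.23

PV = PMT × (1-(1+r)^(-n))/r = $317,159.23


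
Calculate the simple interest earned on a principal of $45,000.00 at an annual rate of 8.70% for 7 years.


Simple interest formula: I = P × r × t
I = $45,000.00 × 0.087 × 7
I = $27,405.00

I = P × r × t = $27,405.00


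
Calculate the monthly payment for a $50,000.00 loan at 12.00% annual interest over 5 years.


Loan payment formula: PMT = PV × r / (1 − (1 + r)^(−n))
Monthly rate r = 0.12/12 = 0.01, n = 60 months
Denominator: 1 − (1 + 0.12/12)^(−60) = 0.449550
PMT = $50,000.00 × (0.12/12) / 0.449550
PMT = $1,112.22 per month

PMT = PV × r / (1-(1+r)^(-n)) = $1,112.22/month


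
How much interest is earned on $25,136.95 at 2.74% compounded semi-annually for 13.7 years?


Compound interest earned = final amount − principal.
A = P(1 + r/n)^(nt) = $25,136.95 × (1 + 0.0274/2)^(2 × 13.7) = $36,494.84
Interest = A − P = $36,494.84 − $25,136.95 = $11,357.89

Interest = A - P = $11,357.89


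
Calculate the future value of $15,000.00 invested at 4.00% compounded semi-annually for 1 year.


Compound interest formula: A = P(1 + r/n)^(nt)
A = $15,000.00 × (1 + 0.04/2)^(2 × 1)
Growth factor: (1 + 0.04/2)^2 = 1.040400
A = $15,000.00 × 1.040400
A = $15,606.00

A = P(1 + r/n)^(nt) = $15,606.00


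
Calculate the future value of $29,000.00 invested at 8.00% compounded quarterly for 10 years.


Compound interest formula: A = P(1 + r/n)^(nt)
A = $29,000.00 × (1 + 0.08/4)^(4 × 10)
Growth factor: (1 + 0.08/4)^40 = 2.2080397
A = $29,000.00 × 2.2080397
A = $64,033.15

A = P(1 + r/n)^(nt) = $64,033.15


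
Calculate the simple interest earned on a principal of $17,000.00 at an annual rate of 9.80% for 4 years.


Simple interest formula: I = P × r × t
I = $17,000.00 × 0.098 × 4
I = $6,664.00

I = P × r × t = $6,664.00


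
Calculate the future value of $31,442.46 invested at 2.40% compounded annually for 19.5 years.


Compound interest formula: A = P(1 + r/n)^(nt)
A = $31,442.46 × (1 + 0.024/1)^(1 × 19.5)
Growth factor: (1 + 0.024/1)^19.5 = 1.587995
A = $31,442.46 × 1.587995
A = $49,930.47

A = P(1 + r/n)^(nt) = $49,930.47


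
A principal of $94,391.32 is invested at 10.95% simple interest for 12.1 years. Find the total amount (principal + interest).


Total amount formula: A = P(1 + rt) = P + P·r·t
Interest: I = P × r × t = $94,391.32 × 0.1095 × 12.1 = $125,063.78
A = P + I = $94,391.32 + $125,063.78 = $219,455.10

A = P + I = P(1 + rt) = $219,455.10


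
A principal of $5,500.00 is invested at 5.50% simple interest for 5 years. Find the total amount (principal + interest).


Total amount formula: A = P(1 + rt) = P + P·r·t
Interest: I = P × r × t = $5,500.00 × 0.055 × 5 = $1,512.50
A = P + I = $5,500.00 + $1,512.50 = $7,012.50

A = P + I = P(1 + rt) = $7,012.50


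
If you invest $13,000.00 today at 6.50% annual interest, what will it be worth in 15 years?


Future value formula: FV = PV × (1 + r)^t
FV = $13,000.00 × (1 + 0.065)^15
FV = $13,000.00 × 2.571841
FV = $33,433.93

FV = PV × (1 + r)^t = $33,433.93
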